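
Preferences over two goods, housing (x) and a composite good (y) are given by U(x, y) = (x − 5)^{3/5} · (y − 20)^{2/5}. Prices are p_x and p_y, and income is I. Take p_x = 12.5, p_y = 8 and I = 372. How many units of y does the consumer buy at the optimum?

y* = 27.475

This is Cobb-Douglas in (x−5, y−20): tangency gives 0.6·p_y·(y−20) = 0.4·p_x·(x−5).
After buying the subsistence bundle (5, 20), a share 0.6 of the remaining income goes to x: x* = 5 + 0.6·(I − 5p_x − 20p_y)/p_x.
Discretionary income = 372 − 5·12.5 − 20·8 = 149.5; y* = 20 + 0.4·149.5/8 = 27.475.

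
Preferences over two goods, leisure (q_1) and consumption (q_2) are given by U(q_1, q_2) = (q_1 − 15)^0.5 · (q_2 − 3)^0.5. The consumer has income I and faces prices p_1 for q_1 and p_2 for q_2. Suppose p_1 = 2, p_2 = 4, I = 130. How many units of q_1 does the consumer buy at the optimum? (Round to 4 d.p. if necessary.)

MRS = (q_2−3)/(q_1−15). Tangency with p_1/p_2 gives q_2−3 = (p_1/p_2)·(q_1−15).
Substituting into the budget: q_1* = 15 + 0.5·(I − 15·p_1 − 3·p_2)/p_1, and q_2* = 3 + 0.5·(…)/p_2.
Discretionary income = 130 − 15·2 − 3·4 = 88; q_1* = 15 + 0.5·88/2 = 37.

q_1* = 37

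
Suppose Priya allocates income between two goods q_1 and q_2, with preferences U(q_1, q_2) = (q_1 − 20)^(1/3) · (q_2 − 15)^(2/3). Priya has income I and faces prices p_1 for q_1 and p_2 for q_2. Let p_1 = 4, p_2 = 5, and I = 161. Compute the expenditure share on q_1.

share on q_1 = 0.5093

This is Cobb-Douglas in (q_1−20, q_2−15): tangency gives 1/3·p_2·(q_2−15) = 2/3·p_1·(q_1−20).
After buying the subsistence bundle (20, 15), a share 1/3 of the remaining income goes to q_1: q_1* = 20 + 1/3·(I − 20p_1 − 15p_2)/p_1.
Discretionary income = 161 − 20·4 − 15·5 = 6; q_1* = 20 + 1/3·6/4 = 20.5; q_2* = 15 + 2/3·6/5 = 15.8.
Expenditure on q_1: 4·20.5 = 82; share = 0.5093.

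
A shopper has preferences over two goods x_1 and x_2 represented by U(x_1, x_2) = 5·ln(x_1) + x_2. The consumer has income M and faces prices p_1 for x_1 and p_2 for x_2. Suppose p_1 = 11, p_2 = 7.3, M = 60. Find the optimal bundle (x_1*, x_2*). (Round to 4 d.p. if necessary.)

x_1* = 3.3182, x_2* = 3.2192

At the given prices: x_1* = 5·7.3/11 = 3.3182, and x_2* = 3.2192.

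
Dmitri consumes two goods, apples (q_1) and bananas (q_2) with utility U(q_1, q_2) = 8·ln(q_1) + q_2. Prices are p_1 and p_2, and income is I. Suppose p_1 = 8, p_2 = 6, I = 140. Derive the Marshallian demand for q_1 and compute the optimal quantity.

MU_q_1 = 8/q_1, MU_q_2 = 1. Tangency: 8/q_1 = p_1/p_2.
So q_1*(p_1,p_2) = 8·p_2/p_1, independent of income; and q_2* = (I − 8·p_2)/p_2.
At the given prices: q_1* = 8·6/8 = 6.

q_1* = 6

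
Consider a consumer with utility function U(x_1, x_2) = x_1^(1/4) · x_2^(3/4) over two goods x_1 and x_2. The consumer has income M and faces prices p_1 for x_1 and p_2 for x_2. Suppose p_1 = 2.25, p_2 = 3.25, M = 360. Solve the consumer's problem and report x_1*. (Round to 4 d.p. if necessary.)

x_1* = 40

Demand: x_1*(p_1,p_2,M) = 0.25·M/p_1 and x_2* = 0.75·M/p_2.
At p_1=2.25, p_2=3.25, M=360: x_1* = 0.25·360/2.25 = 40.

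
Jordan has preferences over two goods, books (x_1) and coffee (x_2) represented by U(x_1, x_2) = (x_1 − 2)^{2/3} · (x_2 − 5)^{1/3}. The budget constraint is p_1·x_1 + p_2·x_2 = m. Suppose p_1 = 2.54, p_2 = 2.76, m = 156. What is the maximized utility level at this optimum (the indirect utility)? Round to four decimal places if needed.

This is Cobb-Douglas in (x_1−2, x_2−5): tangency gives 2/3·p_2·(x_2−5) = 1/3·p_1·(x_1−2).
Substituting into the budget: x_1* = 2 + 2/3·(m − 2·p_1 − 5·p_2)/p_1, and x_2* = 5 + 1/3·(…)/p_2.
Discretionary income = 156 − 2·2.54 − 5·2.76 = 137.12; x_1* = 2 + 2/3·137.12/2.54 = 37.9895; x_2* = 5 + 1/3·137.12/2.76 = 21.5604.
Utility at the optimum: U(37.9895, 21.5604) = 27.7848.

V = 27.7848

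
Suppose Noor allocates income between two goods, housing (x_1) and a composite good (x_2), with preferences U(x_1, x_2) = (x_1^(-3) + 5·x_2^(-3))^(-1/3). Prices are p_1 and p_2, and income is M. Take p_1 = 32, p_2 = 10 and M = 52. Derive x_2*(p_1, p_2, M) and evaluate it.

x_2* = 2

MRS = MU_x_1/MU_x_2 = (1/5)·(x_2/x_1)^(4). Set equal to p_1/p_2.
Hence x_2/x_1 = (5·p_1/p_2)^(1/(4)), i.e. raised to the 0.25 power.
With the ratio pinned down, the budget gives x_1* = M/(p_1 + p_2·(x_2/x_1)) and x_2* = (x_2/x_1)·x_1*.
Numerically x_2/x_1 = 2, so x_1* = 52/(32 + 10·2) = 1 and x_2* = 2·1 = 2.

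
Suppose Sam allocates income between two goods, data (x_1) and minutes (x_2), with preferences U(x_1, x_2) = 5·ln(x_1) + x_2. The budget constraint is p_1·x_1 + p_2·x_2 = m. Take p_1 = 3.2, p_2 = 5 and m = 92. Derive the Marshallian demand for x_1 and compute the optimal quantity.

x_1* = 7.8125

MU_x_1 = 5/x_1, MU_x_2 = 1. Tangency: 5/x_1 = p_1/p_2.
So x_1*(p_1,p_2) = 5·p_2/p_1, independent of income; and x_2* = (m − 5·p_2)/p_2.
At the given prices: x_1* = 5·5/3.2 = 7.8125.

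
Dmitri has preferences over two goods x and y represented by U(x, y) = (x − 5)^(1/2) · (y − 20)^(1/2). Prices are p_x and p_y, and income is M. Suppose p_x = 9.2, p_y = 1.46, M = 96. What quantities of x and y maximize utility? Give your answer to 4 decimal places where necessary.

After buying the subsistence bundle (5, 20), a share 0.5 of the remaining income goes to x: x* = 5 + 0.5·(M − 5p_x − 20p_y)/p_x.
Discretionary income = 96 − 5·9.2 − 20·1.46 = 20.8; x* = 5 + 0.5·20.8/9.2 = 6.1304; y* = 20 + 0.5·20.8/1.46 = 27.1233.

x* = 6.1304, y* = 27.1233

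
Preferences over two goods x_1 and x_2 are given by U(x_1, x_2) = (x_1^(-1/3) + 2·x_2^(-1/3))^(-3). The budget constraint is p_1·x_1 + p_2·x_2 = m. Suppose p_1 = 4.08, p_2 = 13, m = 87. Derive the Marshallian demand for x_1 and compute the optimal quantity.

With the ratio pinned down, the budget gives x_1* = m/(p_1 + p_2·(x_2/x_1)) and x_2* = (x_2/x_1)·x_1*.
Numerically x_2/x_1 = 0.705196, so x_1* = 87/(4.08 + 13·0.705196) = 6.5673.

x_1* = 6.5673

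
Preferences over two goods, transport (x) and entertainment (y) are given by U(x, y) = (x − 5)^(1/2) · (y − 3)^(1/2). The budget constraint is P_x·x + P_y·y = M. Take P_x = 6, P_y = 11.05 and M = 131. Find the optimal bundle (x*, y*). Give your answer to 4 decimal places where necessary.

Let x' = x−5, y' = y−3. MRS = y'/x' = P_x/P_y.
Substituting into the budget: x* = 5 + 0.5·(M − 5·P_x − 3·P_y)/P_x, and y* = 3 + 0.5·(…)/P_y.
Discretionary income = 131 − 5·6 − 3·11.05 = 67.85; x* = 5 + 0.5·67.85/6 = 10.6542; y* = 3 + 0.5·67.85/11.05 = 6.0701.

x* = 10.6542, y* = 6.0701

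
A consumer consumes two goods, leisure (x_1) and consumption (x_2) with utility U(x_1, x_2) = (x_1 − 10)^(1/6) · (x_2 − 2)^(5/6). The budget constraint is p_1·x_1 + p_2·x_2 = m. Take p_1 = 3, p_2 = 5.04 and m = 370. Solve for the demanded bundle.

x_1* = 28.3289, x_2* = 56.5503

Discretionary income = 370 − 10·3 − 2·5.04 = 329.92; x_1* = 10 + 1/6·329.92/3 = 28.3289; x_2* = 2 + 5/6·329.92/5.04 = 56.5503.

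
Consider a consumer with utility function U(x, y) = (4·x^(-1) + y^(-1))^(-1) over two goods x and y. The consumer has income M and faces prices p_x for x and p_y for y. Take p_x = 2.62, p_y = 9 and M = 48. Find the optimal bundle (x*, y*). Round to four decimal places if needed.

From the CES first-order condition, 4·(y/x)^(2) = p_x/p_y.
Hence y/x = ((1/4)·p_x/p_y)^(1/(2)), i.e. raised to the 0.5 power.
Substitute y = (y/x)·x into the budget: x* = M/(p_x + p_y·(y/x)).
Numerically y/x = 0.269774, so x* = 48/(2.62 + 9·0.269774) = 9.5088 and y* = 0.269774·9.5088 = 2.5652.

x* = 9.5088, y* = 2.5652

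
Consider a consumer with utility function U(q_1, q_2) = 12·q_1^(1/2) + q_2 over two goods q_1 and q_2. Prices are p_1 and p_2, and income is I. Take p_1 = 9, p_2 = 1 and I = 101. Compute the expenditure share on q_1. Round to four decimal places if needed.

MU_q_1 = 6/√q_1, MU_q_2 = 1. Tangency: 6/√q_1 = p_1/p_2.
Solve: √q_1 = 6·p_2/p_1, so q_1*(p_1,p_2) = (6·p_2/p_1)², and q_2* = (I − p_1·q_1*)/p_2.
Plugging in: q_1* = (6·1/9)² = 0.4444, q_2* = 97.
Expenditure on q_1: 9·0.4444 = 4; share = 0.0396.

share on q_1 = 0.0396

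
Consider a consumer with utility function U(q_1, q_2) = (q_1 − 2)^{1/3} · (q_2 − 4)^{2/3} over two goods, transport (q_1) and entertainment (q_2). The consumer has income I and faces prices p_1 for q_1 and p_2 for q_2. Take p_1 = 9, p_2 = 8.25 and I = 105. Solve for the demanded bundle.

q_1* = 4, q_2* = 8.3636

MRS = (1/2)·(q_2−4)/(q_1−2). Tangency with p_1/p_2 gives q_2−4 = 2·(p_1/p_2)·(q_1−2).
Substituting into the budget: q_1* = 2 + 1/3·(I − 2·p_1 − 4·p_2)/p_1, and q_2* = 4 + 2/3·(…)/p_2.
Discretionary income = 105 − 2·9 − 4·8.25 = 54; q_1* = 2 + 1/3·54/9 = 4; q_2* = 4 + 2/3·54/8.25 = 8.3636.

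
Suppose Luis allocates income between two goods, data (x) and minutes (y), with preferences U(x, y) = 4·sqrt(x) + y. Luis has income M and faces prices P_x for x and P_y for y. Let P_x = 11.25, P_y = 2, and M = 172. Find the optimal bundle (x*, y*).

Thus x* = (2·P_y/P_x)² — independent of M — with the rest of income spent on y.
Plugging in: x* = (2·2/11.25)² = 0.1264, y* = 85.2889.

x* = 0.1264, y* = 85.2889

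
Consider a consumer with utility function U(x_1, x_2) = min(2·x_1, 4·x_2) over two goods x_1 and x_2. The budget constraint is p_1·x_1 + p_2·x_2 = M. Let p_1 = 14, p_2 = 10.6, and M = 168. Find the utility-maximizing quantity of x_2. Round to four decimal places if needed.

With perfect complements, no substitution: consume in ratio x_1:x_2 = 4:2.
Budget: p_1·x_1 + p_2·(1/2)·x_1 = M, so (4·p_1 + 2·p_2)·x_1 = 4·M.
Demand: x_1*(p_1,p_2,M) = 4·M/(4·p_1 + 2·p_2), x_2* = 2·M/(4·p_1 + 2·p_2).
Here 4·14 + 2·10.6 = 77.2, giving x_2* = 4.3523.

x_2* = 4.3523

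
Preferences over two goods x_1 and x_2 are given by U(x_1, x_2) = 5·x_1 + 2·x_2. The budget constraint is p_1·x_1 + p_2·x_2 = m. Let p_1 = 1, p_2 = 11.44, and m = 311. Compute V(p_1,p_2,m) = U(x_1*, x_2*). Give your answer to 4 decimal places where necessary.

Perfect substitutes: compare marginal utility per dollar. 5/p_1 vs 2/p_2 → 5 vs 0.1748.
x_1 gives more utility per dollar, so spend all income on x_1: x_1* = m/p_1, x_2* = 0.
Numerically: x_1* = 311, x_2* = 0.
Utility at the optimum: U(311, 0) = 1555.

V = 1555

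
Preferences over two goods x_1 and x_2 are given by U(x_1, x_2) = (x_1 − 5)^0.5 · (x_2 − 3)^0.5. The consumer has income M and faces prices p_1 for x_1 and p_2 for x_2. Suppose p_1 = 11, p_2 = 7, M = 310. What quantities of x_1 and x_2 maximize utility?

x_1* = 15.6364, x_2* = 19.7143

Let x_1' = x_1−5, x_2' = x_2−3. MRS = x_2'/x_1' = p_1/p_2.
Substituting into the budget: x_1* = 5 + 0.5·(M − 5·p_1 − 3·p_2)/p_1, and x_2* = 3 + 0.5·(…)/p_2.
Discretionary income = 310 − 5·11 − 3·7 = 234; x_1* = 5 + 0.5·234/11 = 15.6364; x_2* = 3 + 0.5·234/7 = 19.7143.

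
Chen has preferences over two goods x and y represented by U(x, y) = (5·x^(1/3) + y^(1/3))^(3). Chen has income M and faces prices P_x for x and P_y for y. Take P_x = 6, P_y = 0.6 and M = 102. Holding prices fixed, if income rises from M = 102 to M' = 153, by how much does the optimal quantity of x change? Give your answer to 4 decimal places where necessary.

Substitute y = (y/x)·x into the budget: x* = M/(P_x + P_y·(y/x)).
Numerically y/x = 2.828427, so x* = 102/(6 + 0.6·2.828427) = 13.2518.
At M' = 153: x* = 19.8777. Change: 19.8777 − 13.2518 = 6.6259.

Δx* = 6.6259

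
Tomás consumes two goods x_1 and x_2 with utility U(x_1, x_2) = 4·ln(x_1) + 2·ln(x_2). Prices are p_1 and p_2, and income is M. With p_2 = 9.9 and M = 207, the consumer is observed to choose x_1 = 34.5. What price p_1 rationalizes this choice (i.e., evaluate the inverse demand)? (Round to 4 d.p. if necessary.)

p_1 = 4

Tangency: MRS = 2·x_2/x_1 = p_1/p_2.
So 4·p_2·x_2 = 2·p_1·x_1; combined with the budget, a share 2/3 of income goes to x_1.
Demand: x_1*(p_1,p_2,M) = 2/3·M/p_1 and x_2* = 1/3·M/p_2.
Set x_1* = 34.5 in the demand function and solve for p_1: p_1 = 4.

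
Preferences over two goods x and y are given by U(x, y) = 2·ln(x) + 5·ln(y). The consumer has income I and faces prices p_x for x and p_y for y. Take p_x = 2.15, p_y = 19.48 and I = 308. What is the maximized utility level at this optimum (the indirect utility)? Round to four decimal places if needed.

The MRS is (2/5)·y/x. Set MRS = p_x/p_y.
So 2·p_y·y = 5·p_x·x; combined with the budget, a share 2/7 of income goes to x.
Demand: x*(p_x,p_y,I) = 2/7·I/p_x and y* = 5/7·I/p_y.
At p_x=2.15, p_y=19.48, I=308: x* = 2/7·308/2.15 = 40.9302, y* = 11.2936.
Utility at the optimum: U(40.9302, 11.2936) = 19.5449.

V = 19.5449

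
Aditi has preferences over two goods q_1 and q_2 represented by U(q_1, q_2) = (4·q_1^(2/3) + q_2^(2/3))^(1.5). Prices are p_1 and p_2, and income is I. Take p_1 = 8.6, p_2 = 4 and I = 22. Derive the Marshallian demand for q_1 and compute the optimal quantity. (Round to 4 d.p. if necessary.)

q_1* = 2.3858

MRS = MU_q_1/MU_q_2 = 4·(q_2/q_1)^(1/3). Set equal to p_1/p_2.
Solve for the ratio: q_2/q_1 = [(1/4)·p_1/p_2]^(3).
Substitute q_2 = (q_2/q_1)·q_1 into the budget: q_1* = I/(p_1 + p_2·(q_2/q_1)).
Numerically q_2/q_1 = 0.155287, so q_1* = 22/(8.6 + 4·0.155287) = 2.3858.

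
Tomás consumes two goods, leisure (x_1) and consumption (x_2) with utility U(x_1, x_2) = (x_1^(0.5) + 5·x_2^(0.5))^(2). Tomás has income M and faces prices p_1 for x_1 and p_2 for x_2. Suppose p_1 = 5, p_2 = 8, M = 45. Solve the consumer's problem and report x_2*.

MRS = MU_x_1/MU_x_2 = (1/5)·(x_2/x_1)^(0.5). Set equal to p_1/p_2.
Hence x_2/x_1 = (5·p_1/p_2)^(1/(0.5)), i.e. raised to the 2 power.
Substitute x_2 = (x_2/x_1)·x_1 into the budget: x_1* = M/(p_1 + p_2·(x_2/x_1)).
Numerically x_2/x_1 = 9.765625, so x_1* = 45/(5 + 8·9.765625) = 0.5414 and x_2* = 9.765625·0.5414 = 5.2867.

x_2* = 5.2867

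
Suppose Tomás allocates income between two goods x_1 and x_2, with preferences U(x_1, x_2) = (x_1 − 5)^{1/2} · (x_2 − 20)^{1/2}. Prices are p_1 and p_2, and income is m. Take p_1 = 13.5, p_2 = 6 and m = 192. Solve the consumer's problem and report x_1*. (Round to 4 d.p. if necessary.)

This is Cobb-Douglas in (x_1−5, x_2−20): tangency gives 0.5·p_2·(x_2−20) = 0.5·p_1·(x_1−5).
Substituting into the budget: x_1* = 5 + 0.5·(m − 5·p_1 − 20·p_2)/p_1, and x_2* = 20 + 0.5·(…)/p_2.
Discretionary income = 192 − 5·13.5 − 20·6 = 4.5; x_1* = 5 + 0.5·4.5/13.5 = 5.1667.

x_1* = 5.1667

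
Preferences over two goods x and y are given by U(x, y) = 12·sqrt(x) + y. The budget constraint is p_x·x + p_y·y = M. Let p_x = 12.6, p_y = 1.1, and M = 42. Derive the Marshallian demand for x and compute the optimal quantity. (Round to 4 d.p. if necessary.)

Set MRS = p_x/p_y: 6·x^(−1/2) = p_x/p_y.
Solve: √x = 6·p_y/p_x, so x*(p_x,p_y) = (6·p_y/p_x)², and y* = (M − p_x·x*)/p_y.
Plugging in: x* = (6·1.1/12.6)² = 0.2744.

x* = 0.2744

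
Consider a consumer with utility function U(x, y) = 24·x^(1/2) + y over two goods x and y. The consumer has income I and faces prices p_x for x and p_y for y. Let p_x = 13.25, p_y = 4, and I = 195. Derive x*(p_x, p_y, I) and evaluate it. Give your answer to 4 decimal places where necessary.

x* = 13.1235

Set MRS = p_x/p_y: 12·x^(−1/2) = p_x/p_y.
Solve: √x = 12·p_y/p_x, so x*(p_x,p_y) = (12·p_y/p_x)², and y* = (I − p_x·x*)/p_y.
Plugging in: x* = (12·4/13.25)² = 13.1235.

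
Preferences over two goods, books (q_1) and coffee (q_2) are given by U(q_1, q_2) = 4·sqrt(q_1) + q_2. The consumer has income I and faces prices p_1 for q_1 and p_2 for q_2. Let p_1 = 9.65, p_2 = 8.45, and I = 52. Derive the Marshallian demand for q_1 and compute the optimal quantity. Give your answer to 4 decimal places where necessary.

q_1* = 3.067

Set MRS = p_1/p_2: 2·q_1^(−1/2) = p_1/p_2.
Thus q_1* = (2·p_2/p_1)² — independent of I — with the rest of income spent on q_2.
Plugging in: q_1* = (2·8.45/9.65)² = 3.067.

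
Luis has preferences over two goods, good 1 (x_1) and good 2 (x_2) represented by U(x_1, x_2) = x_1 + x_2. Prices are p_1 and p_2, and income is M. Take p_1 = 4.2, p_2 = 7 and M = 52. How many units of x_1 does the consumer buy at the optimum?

Perfect substitutes: compare marginal utility per dollar. 1/p_1 vs 1/p_2 → 0.2381 vs 0.1429.
x_1 gives more utility per dollar, so spend all income on x_1: x_1* = M/p_1, x_2* = 0.
Numerically: x_1* = 12.381, x_2* = 0.

x_1* = 12.381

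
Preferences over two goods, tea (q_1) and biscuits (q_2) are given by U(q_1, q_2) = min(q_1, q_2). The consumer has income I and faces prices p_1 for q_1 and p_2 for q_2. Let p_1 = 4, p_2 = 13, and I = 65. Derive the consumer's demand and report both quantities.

Demand: q_1*(p_1,p_2,I) = I/(p_1 + p_2), q_2* = I/(p_1 + p_2).
Here 4 + 13 = 17, giving q_1* = 3.8235 and q_2* = 3.8235.

q_1* = 3.8235, q_2* = 3.8235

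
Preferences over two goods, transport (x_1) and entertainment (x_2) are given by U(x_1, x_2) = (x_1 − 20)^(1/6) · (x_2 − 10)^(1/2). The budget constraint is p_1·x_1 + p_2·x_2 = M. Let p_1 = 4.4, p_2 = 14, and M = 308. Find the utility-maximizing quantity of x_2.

Discretionary income = 308 − 20·4.4 − 10·14 = 80; x_2* = 10 + 0.75·80/14 = 14.2857.

x_2* = 14.2857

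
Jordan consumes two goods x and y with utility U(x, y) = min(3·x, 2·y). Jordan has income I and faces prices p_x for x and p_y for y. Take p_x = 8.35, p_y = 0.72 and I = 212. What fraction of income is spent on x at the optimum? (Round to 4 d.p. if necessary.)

With perfect complements, no substitution: consume in ratio x:y = 2:3.
Budget: p_x·x + p_y·(3/2)·x = I, so (2·p_x + 3·p_y)·x = 2·I.
Demand: x*(p_x,p_y,I) = 2·I/(2·p_x + 3·p_y), y* = 3·I/(2·p_x + 3·p_y).
Here 2·8.35 + 3·0.72 = 18.86, giving x* = 22.4814 and y* = 33.7222.
Expenditure on x: 8.35·22.4814 = 187.72; share = 0.8855.

share on x = 0.8855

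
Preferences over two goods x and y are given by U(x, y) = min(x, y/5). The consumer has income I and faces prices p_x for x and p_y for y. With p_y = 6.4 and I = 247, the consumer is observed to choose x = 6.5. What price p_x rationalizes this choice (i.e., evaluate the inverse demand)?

p_x = 6

Leontief preferences: the optimum is at the kink where x/1 = y/5, i.e. y = 5·x.
Budget: p_x·x + p_y·5·x = I, so (p_x + 5·p_y)·x = I.
Demand: x*(p_x,p_y,I) = I/(p_x + 5·p_y), y* = 5·I/(p_x + 5·p_y).
Set x* = 6.5 in the demand function and solve for p_x: p_x = 6.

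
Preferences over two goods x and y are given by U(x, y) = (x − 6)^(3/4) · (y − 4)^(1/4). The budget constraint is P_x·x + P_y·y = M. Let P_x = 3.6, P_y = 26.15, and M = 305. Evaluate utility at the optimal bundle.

V = 17.2407

This is Cobb-Douglas in (x−6, y−4): tangency gives 0.75·P_y·(y−4) = 0.25·P_x·(x−6).
After buying the subsistence bundle (6, 4), a share 0.75 of the remaining income goes to x: x* = 6 + 0.75·(M − 6P_x − 4P_y)/P_x.
Discretionary income = 305 − 6·3.6 − 4·26.15 = 178.8; x* = 6 + 0.75·178.8/3.6 = 43.25; y* = 4 + 0.25·178.8/26.15 = 5.7094.
Utility at the optimum: U(43.25, 5.7094) = 17.2407.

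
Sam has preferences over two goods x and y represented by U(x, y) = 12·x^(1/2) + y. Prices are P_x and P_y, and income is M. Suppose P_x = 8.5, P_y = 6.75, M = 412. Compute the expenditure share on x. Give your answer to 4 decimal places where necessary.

Thus x* = (6·P_y/P_x)² — independent of M — with the rest of income spent on y.
Plugging in: x* = (6·6.75/8.5)² = 22.7024, y* = 32.4488.
Expenditure on x: 8.5·22.7024 = 192.9706; share = 0.4684.

share on x = 0.4684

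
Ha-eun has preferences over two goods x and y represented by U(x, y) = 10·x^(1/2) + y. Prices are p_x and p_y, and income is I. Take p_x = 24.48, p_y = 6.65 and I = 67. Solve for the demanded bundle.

x* = 1.8448, y* = 3.2839

MU_x = 5/√x, MU_y = 1. Tangency: 5/√x = p_x/p_y.
Solve: √x = 5·p_y/p_x, so x*(p_x,p_y) = (5·p_y/p_x)², and y* = (I − p_x·x*)/p_y.
Plugging in: x* = (5·6.65/24.48)² = 1.8448, y* = 3.2839.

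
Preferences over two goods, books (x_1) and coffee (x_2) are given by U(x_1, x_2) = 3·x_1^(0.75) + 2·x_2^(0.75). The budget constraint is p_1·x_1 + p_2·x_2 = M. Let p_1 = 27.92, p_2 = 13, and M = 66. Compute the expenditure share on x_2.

share on x_2 = 0.6618

Numerically x_2/x_1 = 4.20265, so x_1* = 66/(27.92 + 13·4.20265) = 0.7995 and x_2* = 4.20265·0.7995 = 3.3599.
Expenditure on x_2: 13·3.3599 = 43.6787; share = 0.6618.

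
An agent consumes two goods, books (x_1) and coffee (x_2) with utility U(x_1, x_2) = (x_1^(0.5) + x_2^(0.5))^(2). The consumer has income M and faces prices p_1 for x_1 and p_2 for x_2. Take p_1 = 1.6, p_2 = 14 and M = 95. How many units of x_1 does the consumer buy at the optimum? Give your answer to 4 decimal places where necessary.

MU_x_1 ∝ x_1^(-0.5), MU_x_2 ∝ x_2^(-0.5), so MRS = (x_2/x_1)^(0.5) = p_1/p_2.
Solve for the ratio: x_2/x_1 = [p_1/p_2]^(2).
With the ratio pinned down, the budget gives x_1* = M/(p_1 + p_2·(x_2/x_1)) and x_2* = (x_2/x_1)·x_1*.
Numerically x_2/x_1 = 0.013061, so x_1* = 95/(1.6 + 14·0.013061) = 53.2853.

x_1* = 53.2853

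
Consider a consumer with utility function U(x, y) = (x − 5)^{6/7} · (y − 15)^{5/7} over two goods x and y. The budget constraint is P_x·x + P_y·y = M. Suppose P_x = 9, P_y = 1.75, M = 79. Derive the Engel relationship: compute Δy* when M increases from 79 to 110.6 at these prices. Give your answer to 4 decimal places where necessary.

MRS = (6/5)·(y−15)/(x−5). Tangency with P_x/P_y gives y−15 = (5/6)·(P_x/P_y)·(x−5).
Substituting into the budget: x* = 5 + 6/11·(M − 5·P_x − 15·P_y)/P_x, and y* = 15 + 5/11·(…)/P_y.
Discretionary income = 79 − 5·9 − 15·1.75 = 7.75; y* = 15 + 5/11·7.75/1.75 = 17.013.
At M' = 110.6: y* = 25.2208. Change: 25.2208 − 17.013 = 8.2078.

Δy* = 8.2078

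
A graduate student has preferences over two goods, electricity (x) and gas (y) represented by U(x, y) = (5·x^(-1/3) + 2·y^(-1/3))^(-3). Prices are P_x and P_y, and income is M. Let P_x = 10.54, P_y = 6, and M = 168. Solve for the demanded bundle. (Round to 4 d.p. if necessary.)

MU_x ∝ 5·x^(-4/3), MU_y ∝ 2·y^(-4/3), so MRS = (5/2)·(y/x)^(4/3) = P_x/P_y.
Solve for the ratio: y/x = [(2/5)·P_x/P_y]^(0.75).
Substitute y = (y/x)·x into the budget: x* = M/(P_x + P_y·(y/x)).
Numerically y/x = 0.767471, so x* = 168/(10.54 + 6·0.767471) = 11.0929 and y* = 0.767471·11.0929 = 8.5135.

x* = 11.0929, y* = 8.5135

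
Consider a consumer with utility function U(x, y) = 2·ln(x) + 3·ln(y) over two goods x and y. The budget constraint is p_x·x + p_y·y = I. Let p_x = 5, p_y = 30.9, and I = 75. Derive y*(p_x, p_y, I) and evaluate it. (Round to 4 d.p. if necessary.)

Tangency: MRS = (2/3)·y/x = p_x/p_y.
Rearranging, p_y·y = (3/2)·p_x·x. Substituting into the budget gives p_x·x·(1 + (3/2)) = I.
Demand: x*(p_x,p_y,I) = 0.4·I/p_x and y* = 0.6·I/p_y.
At p_x=5, p_y=30.9, I=75: y* = 0.6·75/30.9 = 1.4563.

y* = 1.4563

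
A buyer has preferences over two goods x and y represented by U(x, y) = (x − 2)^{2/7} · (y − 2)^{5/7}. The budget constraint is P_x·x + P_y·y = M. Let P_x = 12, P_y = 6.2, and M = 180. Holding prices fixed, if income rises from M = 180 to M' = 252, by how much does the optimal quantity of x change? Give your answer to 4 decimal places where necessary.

Let x' = x−2, y' = y−2. MRS = (2/5)·y'/x' = P_x/P_y.
Substituting into the budget: x* = 2 + 2/7·(M − 2·P_x − 2·P_y)/P_x, and y* = 2 + 5/7·(…)/P_y.
Discretionary income = 180 − 2·12 − 2·6.2 = 143.6; x* = 2 + 2/7·143.6/12 = 5.419.
At M' = 252: x* = 7.1333. Change: 7.1333 − 5.419 = 1.7143.

Δx* = 1.7143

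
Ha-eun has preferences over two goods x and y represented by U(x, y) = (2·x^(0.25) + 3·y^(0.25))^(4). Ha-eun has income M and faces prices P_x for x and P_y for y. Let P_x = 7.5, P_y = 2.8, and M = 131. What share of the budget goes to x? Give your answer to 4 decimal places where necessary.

share on x = 0.2955

Substitute y = (y/x)·x into the budget: x* = M/(P_x + P_y·(y/x)).
Numerically y/x = 6.387428, so x* = 131/(7.5 + 2.8·6.387428) = 5.1606 and y* = 6.387428·5.1606 = 32.9628.
Expenditure on x: 7.5·5.1606 = 38.7043; share = 0.2955.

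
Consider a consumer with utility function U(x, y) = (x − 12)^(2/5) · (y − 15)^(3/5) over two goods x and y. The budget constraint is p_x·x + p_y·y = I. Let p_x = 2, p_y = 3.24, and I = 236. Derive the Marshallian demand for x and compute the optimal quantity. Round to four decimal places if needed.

MRS = (2/3)·(y−15)/(x−12). Tangency with p_x/p_y gives y−15 = (3/2)·(p_x/p_y)·(x−12).
Substituting into the budget: x* = 12 + 0.4·(I − 12·p_x − 15·p_y)/p_x, and y* = 15 + 0.6·(…)/p_y.
Discretionary income = 236 − 12·2 − 15·3.24 = 163.4; x* = 12 + 0.4·163.4/2 = 44.68.

x* = 44.68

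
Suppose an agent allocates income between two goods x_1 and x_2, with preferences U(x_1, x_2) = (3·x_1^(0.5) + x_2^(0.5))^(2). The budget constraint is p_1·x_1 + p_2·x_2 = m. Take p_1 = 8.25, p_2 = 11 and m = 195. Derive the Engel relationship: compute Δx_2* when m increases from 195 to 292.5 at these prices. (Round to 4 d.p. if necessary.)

Δx_2* = 0.6818

With the ratio pinned down, the budget gives x_1* = m/(p_1 + p_2·(x_2/x_1)) and x_2* = (x_2/x_1)·x_1*.
Numerically x_2/x_1 = 0.0625, so x_1* = 195/(8.25 + 11·0.0625) = 21.8182 and x_2* = 0.0625·21.8182 = 1.3636.
At m' = 292.5: x_2* = 2.0455. Change: 2.0455 − 1.3636 = 0.6818.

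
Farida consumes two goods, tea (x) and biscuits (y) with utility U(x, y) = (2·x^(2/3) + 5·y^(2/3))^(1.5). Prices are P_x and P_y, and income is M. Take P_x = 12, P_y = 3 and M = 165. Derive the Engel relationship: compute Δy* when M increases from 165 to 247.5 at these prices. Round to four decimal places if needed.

MRS = MU_x/MU_y = (2/5)·(y/x)^(1/3). Set equal to P_x/P_y.
Solve for the ratio: y/x = [(5/2)·P_x/P_y]^(3).
Substitute y = (y/x)·x into the budget: x* = M/(P_x + P_y·(y/x)).
Numerically y/x = 1000, so x* = 165/(12 + 3·1000) = 0.0548 and y* = 1000·0.0548 = 54.7809.
At M' = 247.5: y* = 82.1713. Change: 82.1713 − 54.7809 = 27.3904.

Δy* = 27.3904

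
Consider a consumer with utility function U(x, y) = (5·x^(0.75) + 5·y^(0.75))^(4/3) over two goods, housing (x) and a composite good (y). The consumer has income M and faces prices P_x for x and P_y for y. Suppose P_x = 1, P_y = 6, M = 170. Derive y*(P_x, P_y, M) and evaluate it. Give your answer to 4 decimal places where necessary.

y* = 0.1306

MRS = MU_x/MU_y = (y/x)^(0.25). Set equal to P_x/P_y.
Hence y/x = (P_x/P_y)^(1/(0.25)), i.e. raised to the 4 power.
With the ratio pinned down, the budget gives x* = M/(P_x + P_y·(y/x)) and y* = (y/x)·x*.
Numerically y/x = 0.000772, so x* = 170/(1 + 6·0.000772) = 169.2166 and y* = 0.000772·169.2166 = 0.1306.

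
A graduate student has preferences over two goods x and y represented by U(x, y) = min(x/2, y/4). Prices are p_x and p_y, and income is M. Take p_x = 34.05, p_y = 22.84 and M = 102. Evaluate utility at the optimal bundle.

Leontief preferences: the optimum is at the kink where x/2 = y/4, i.e. y = 2·x.
Budget: p_x·x + p_y·2·x = M, so (2·p_x + 4·p_y)·x = 2·M.
Demand: x*(p_x,p_y,M) = 2·M/(2·p_x + 4·p_y), y* = 4·M/(2·p_x + 4·p_y).
Here 2·34.05 + 4·22.84 = 159.46, giving x* = 1.2793 and y* = 2.5586.
Utility at the optimum: U(1.2793, 2.5586) = 0.6397.

V = 0.6397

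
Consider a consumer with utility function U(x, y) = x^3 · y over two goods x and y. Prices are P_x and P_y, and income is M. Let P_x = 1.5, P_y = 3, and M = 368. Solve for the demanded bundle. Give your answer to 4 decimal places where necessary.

Demand: x*(P_x,P_y,M) = 0.75·M/P_x and y* = 0.25·M/P_y.
At P_x=1.5, P_y=3, M=368: x* = 0.75·368/1.5 = 184, y* = 30.6667.

x* = 184, y* = 30.6667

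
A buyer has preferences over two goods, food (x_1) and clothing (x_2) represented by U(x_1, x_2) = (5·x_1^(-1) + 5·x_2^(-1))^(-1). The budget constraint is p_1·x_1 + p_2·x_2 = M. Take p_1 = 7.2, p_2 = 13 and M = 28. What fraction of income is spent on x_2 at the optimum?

share on x_2 = 0.5733

MU_x_1 ∝ 5·x_1^(-2), MU_x_2 ∝ 5·x_2^(-2), so MRS = (x_2/x_1)^(2) = p_1/p_2.
Solve for the ratio: x_2/x_1 = [p_1/p_2]^(0.5).
With the ratio pinned down, the budget gives x_1* = M/(p_1 + p_2·(x_2/x_1)) and x_2* = (x_2/x_1)·x_1*.
Numerically x_2/x_1 = 0.744208, so x_1* = 28/(7.2 + 13·0.744208) = 1.6593 and x_2* = 0.744208·1.6593 = 1.2349.
Expenditure on x_2: 13·1.2349 = 16.0531; share = 0.5733.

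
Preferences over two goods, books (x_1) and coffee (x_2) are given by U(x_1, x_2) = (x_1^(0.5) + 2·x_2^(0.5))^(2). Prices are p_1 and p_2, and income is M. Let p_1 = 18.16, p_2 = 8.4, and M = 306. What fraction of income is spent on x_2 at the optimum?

share on x_2 = 0.8963

MU_x_1 ∝ x_1^(-0.5), MU_x_2 ∝ 2·x_2^(-0.5), so MRS = (1/2)·(x_2/x_1)^(0.5) = p_1/p_2.
Solve for the ratio: x_2/x_1 = [2·p_1/p_2]^(2).
Substitute x_2 = (x_2/x_1)·x_1 into the budget: x_1* = M/(p_1 + p_2·(x_2/x_1)).
Numerically x_2/x_1 = 18.695329, so x_1* = 306/(18.16 + 8.4·18.695329) = 1.7466 and x_2* = 18.695329·1.7466 = 32.6527.
Expenditure on x_2: 8.4·32.6527 = 274.2823; share = 0.8963.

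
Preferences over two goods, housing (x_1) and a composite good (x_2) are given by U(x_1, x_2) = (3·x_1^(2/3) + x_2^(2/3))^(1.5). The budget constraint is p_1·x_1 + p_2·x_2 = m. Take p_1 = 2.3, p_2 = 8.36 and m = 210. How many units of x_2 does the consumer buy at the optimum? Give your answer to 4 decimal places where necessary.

x_2* = 0.0702

MU_x_1 ∝ 3·x_1^(-1/3), MU_x_2 ∝ x_2^(-1/3), so MRS = 3·(x_2/x_1)^(1/3) = p_1/p_2.
Solve for the ratio: x_2/x_1 = [(1/3)·p_1/p_2]^(3).
With the ratio pinned down, the budget gives x_1* = m/(p_1 + p_2·(x_2/x_1)) and x_2* = (x_2/x_1)·x_1*.
Numerically x_2/x_1 = 0.000771, so x_1* = 210/(2.3 + 8.36·0.000771) = 91.0491 and x_2* = 0.000771·91.0491 = 0.0702.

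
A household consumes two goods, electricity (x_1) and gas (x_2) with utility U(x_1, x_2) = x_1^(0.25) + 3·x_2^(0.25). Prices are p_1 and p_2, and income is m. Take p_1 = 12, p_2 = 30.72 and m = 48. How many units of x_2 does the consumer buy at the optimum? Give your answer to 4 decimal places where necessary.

MRS = MU_x_1/MU_x_2 = (1/3)·(x_2/x_1)^(0.75). Set equal to p_1/p_2.
Solve for the ratio: x_2/x_1 = [3·p_1/p_2]^(4/3).
Substitute x_2 = (x_2/x_1)·x_1 into the budget: x_1* = m/(p_1 + p_2·(x_2/x_1)).
Numerically x_2/x_1 = 1.235497, so x_1* = 48/(12 + 30.72·1.235497) = 0.9609 and x_2* = 1.235497·0.9609 = 1.1872.

x_2* = 1.1872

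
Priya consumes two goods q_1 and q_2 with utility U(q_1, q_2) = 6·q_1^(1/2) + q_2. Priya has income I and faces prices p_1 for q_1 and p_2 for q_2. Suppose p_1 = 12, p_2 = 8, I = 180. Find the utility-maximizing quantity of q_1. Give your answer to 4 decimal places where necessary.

q_1* = 4

MU_q_1 = 3/√q_1, MU_q_2 = 1. Tangency: 3/√q_1 = p_1/p_2.
Solve: √q_1 = 3·p_2/p_1, so q_1*(p_1,p_2) = (3·p_2/p_1)², and q_2* = (I − p_1·q_1*)/p_2.
Plugging in: q_1* = (3·8/12)² = 4.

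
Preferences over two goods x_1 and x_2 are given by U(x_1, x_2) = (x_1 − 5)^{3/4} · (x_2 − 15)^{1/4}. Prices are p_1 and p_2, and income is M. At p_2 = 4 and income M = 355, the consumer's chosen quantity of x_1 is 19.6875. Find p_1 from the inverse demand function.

p_1 = 12

This is Cobb-Douglas in (x_1−5, x_2−15): tangency gives 0.75·p_2·(x_2−15) = 0.25·p_1·(x_1−5).
Substituting into the budget: x_1* = 5 + 0.75·(M − 5·p_1 − 15·p_2)/p_1, and x_2* = 15 + 0.25·(…)/p_2.
Set x_1* = 19.6875 in the demand function and solve for p_1: p_1 = 12.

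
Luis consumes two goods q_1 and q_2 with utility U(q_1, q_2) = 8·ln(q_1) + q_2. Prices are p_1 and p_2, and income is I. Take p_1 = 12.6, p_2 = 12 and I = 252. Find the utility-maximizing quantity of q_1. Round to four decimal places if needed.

Set MRS = p_1/p_2: (8/q_1)/1 = p_1/p_2.
So q_1*(p_1,p_2) = 8·p_2/p_1, independent of income; and q_2* = (I − 8·p_2)/p_2.
At the given prices: q_1* = 8·12/12.6 = 7.619.

q_1* = 7.619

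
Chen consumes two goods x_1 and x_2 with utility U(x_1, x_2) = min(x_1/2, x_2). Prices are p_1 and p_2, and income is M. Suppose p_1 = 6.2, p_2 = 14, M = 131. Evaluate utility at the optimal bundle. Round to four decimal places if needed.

Leontief preferences: the optimum is at the kink where x_1/2 = x_2/1, i.e. x_2 = (1/2)·x_1.
Budget: p_1·x_1 + p_2·(1/2)·x_1 = M, so (2·p_1 + p_2)·x_1 = 2·M.
Demand: x_1*(p_1,p_2,M) = 2·M/(2·p_1 + p_2), x_2* = M/(2·p_1 + p_2).
Here 2·6.2 + 14 = 26.4, giving x_1* = 9.9242 and x_2* = 4.9621.
Utility at the optimum: U(9.9242, 4.9621) = 4.9621.

V = 4.9621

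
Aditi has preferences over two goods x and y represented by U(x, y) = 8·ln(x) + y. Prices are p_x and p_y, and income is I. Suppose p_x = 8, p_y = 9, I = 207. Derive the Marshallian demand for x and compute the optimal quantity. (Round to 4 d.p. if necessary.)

MU_x = 8/x, MU_y = 1. Tangency: 8/x = p_x/p_y.
So x*(p_x,p_y) = 8·p_y/p_x, independent of income; and y* = (I − 8·p_y)/p_y.
At the given prices: x* = 8·9/8 = 9.

x* = 9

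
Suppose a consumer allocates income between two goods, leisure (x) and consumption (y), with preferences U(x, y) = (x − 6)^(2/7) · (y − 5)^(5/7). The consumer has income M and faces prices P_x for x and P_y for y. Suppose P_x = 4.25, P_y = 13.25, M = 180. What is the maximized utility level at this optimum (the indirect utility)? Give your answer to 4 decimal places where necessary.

V = 5.0672

This is Cobb-Douglas in (x−6, y−5): tangency gives 2/7·P_y·(y−5) = 5/7·P_x·(x−6).
After buying the subsistence bundle (6, 5), a share 2/7 of the remaining income goes to x: x* = 6 + 2/7·(M − 6P_x − 5P_y)/P_x.
Discretionary income = 180 − 6·4.25 − 5·13.25 = 88.25; x* = 6 + 2/7·88.25/4.25 = 11.9328; y* = 5 + 5/7·88.25/13.25 = 9.7574.
Utility at the optimum: U(11.9328, 9.7574) = 5.0672.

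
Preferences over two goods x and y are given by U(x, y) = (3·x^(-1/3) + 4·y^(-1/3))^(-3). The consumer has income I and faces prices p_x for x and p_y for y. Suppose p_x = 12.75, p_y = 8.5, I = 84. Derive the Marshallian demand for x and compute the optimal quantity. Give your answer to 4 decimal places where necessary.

Numerically y/x = 1.681793, so x* = 84/(12.75 + 8.5·1.681793) = 3.1059.

x* = 3.1059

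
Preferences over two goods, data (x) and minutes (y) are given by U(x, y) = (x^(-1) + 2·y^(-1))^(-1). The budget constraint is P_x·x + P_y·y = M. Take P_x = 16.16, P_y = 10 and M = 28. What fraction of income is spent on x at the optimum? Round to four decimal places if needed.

share on x = 0.4734

MU_x ∝ x^(-2), MU_y ∝ 2·y^(-2), so MRS = (1/2)·(y/x)^(2) = P_x/P_y.
Solve for the ratio: y/x = [2·P_x/P_y]^(0.5).
Substitute y = (y/x)·x into the budget: x* = M/(P_x + P_y·(y/x)).
Numerically y/x = 1.797776, so x* = 28/(16.16 + 10·1.797776) = 0.8202 and y* = 1.797776·0.8202 = 1.4745.
Expenditure on x: 16.16·0.8202 = 13.2545; share = 0.4734.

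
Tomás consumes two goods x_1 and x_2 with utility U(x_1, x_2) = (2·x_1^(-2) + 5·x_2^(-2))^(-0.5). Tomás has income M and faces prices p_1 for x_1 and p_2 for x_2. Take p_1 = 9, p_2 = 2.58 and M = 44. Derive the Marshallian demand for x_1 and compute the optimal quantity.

x_1* = 3.0747

MRS = MU_x_1/MU_x_2 = (2/5)·(x_2/x_1)^(3). Set equal to p_1/p_2.
Hence x_2/x_1 = ((5/2)·p_1/p_2)^(1/(3)), i.e. raised to the 1/3 power.
With the ratio pinned down, the budget gives x_1* = M/(p_1 + p_2·(x_2/x_1)) and x_2* = (x_2/x_1)·x_1*.
Numerically x_2/x_1 = 2.058358, so x_1* = 44/(9 + 2.58·2.058358) = 3.0747.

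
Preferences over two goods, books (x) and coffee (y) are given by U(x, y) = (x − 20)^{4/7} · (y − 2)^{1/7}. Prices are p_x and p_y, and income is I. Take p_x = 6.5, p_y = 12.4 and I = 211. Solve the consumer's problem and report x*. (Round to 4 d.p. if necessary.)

After buying the subsistence bundle (20, 2), a share 0.8 of the remaining income goes to x: x* = 20 + 0.8·(I − 20p_x − 2p_y)/p_x.
Discretionary income = 211 − 20·6.5 − 2·12.4 = 56.2; x* = 20 + 0.8·56.2/6.5 = 26.9169.

x* = 26.9169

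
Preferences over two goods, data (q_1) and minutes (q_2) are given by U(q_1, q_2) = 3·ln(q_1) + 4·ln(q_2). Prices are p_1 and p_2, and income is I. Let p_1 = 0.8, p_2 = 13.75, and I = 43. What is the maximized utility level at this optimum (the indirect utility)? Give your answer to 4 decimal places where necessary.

V = 11.7333

Tangency: MRS = (3/4)·q_2/q_1 = p_1/p_2.
Rearranging, p_2·q_2 = (4/3)·p_1·q_1. Substituting into the budget gives p_1·q_1·(1 + (4/3)) = I.
Demand: q_1*(p_1,p_2,I) = 3/7·I/p_1 and q_2* = 4/7·I/p_2.
At p_1=0.8, p_2=13.75, I=43: q_1* = 3/7·43/0.8 = 23.0357, q_2* = 1.787.
Utility at the optimum: U(23.0357, 1.787) = 11.7333.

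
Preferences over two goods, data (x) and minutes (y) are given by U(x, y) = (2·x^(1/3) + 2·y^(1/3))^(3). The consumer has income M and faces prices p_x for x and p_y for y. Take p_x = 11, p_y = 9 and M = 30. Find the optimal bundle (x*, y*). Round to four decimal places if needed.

x* = 1.2953, y* = 1.7502

MU_x ∝ 2·x^(-2/3), MU_y ∝ 2·y^(-2/3), so MRS = (y/x)^(2/3) = p_x/p_y.
Solve for the ratio: y/x = [p_x/p_y]^(1.5).
Substitute y = (y/x)·x into the budget: x* = M/(p_x + p_y·(y/x)).
Numerically y/x = 1.351218, so x* = 30/(11 + 9·1.351218) = 1.2953 and y* = 1.351218·1.2953 = 1.7502.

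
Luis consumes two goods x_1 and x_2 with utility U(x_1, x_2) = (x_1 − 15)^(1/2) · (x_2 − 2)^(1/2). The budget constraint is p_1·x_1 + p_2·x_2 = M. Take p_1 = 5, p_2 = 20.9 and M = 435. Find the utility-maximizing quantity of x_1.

Let x_1' = x_1−15, x_2' = x_2−2. MRS = x_2'/x_1' = p_1/p_2.
Substituting into the budget: x_1* = 15 + 0.5·(M − 15·p_1 − 2·p_2)/p_1, and x_2* = 2 + 0.5·(…)/p_2.
Discretionary income = 435 − 15·5 − 2·20.9 = 318.2; x_1* = 15 + 0.5·318.2/5 = 46.82.

x_1* = 46.82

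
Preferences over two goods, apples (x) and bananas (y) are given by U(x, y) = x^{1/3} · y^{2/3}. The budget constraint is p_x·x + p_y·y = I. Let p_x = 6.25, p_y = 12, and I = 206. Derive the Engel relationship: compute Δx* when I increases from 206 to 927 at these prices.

Δx* = 38.4533

The MRS is (1/2)·y/x. Set MRS = p_x/p_y.
Rearranging, p_y·y = 2·p_x·x. Substituting into the budget gives p_x·x·(1 + 2) = I.
Demand: x*(p_x,p_y,I) = 1/3·I/p_x and y* = 2/3·I/p_y.
At p_x=6.25, p_y=12, I=206: x* = 1/3·206/6.25 = 10.9867.
At I' = 927: x* = 49.44. Change: 49.44 − 10.9867 = 38.4533.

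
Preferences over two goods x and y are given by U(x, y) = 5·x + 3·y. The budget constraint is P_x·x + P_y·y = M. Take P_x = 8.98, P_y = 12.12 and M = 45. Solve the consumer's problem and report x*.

Linear utility — the consumer picks whichever good has higher MU/price: 5/8.98 = 0.5568 vs 3/12.12 = 0.2475.
x gives more utility per dollar, so spend all income on x: x* = M/P_x, y* = 0.
Numerically: x* = 5.0111, y* = 0.

x* = 5.0111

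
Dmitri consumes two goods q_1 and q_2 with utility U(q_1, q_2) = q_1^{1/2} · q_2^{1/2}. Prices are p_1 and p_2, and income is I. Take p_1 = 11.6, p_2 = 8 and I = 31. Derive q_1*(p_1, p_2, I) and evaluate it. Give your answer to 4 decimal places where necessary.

The MRS is q_2/q_1. Set MRS = p_1/p_2.
So 0.5·p_2·q_2 = 0.5·p_1·q_1; combined with the budget, a share 0.5 of income goes to q_1.
Demand: q_1*(p_1,p_2,I) = 0.5·I/p_1 and q_2* = 0.5·I/p_2.
At p_1=11.6, p_2=8, I=31: q_1* = 0.5·31/11.6 = 1.3362.

q_1* = 1.3362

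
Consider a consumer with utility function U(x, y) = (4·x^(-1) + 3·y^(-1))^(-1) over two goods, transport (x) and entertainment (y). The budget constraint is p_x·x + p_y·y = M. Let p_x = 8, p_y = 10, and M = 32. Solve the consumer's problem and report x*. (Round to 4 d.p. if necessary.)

From the CES first-order condition, (4/3)·(y/x)^(2) = p_x/p_y.
Solve for the ratio: y/x = [(3/4)·p_x/p_y]^(0.5).
With the ratio pinned down, the budget gives x* = M/(p_x + p_y·(y/x)) and y* = (y/x)·x*.
Numerically y/x = 0.774597, so x* = 32/(8 + 10·0.774597) = 2.0323.

x* = 2.0323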